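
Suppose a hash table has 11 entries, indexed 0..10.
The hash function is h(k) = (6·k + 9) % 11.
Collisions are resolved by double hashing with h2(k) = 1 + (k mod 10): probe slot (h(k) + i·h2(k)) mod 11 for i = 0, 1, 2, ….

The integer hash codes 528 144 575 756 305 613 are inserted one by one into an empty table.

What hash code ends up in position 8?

Insert 528: h=9, slot 9 empty → index 9.
Insert 144: h=4, slot 4 empty → index 4.
Insert 575: h=5, slot 5 empty → index 5.
Insert 756: h=2, slot 2 empty → index 2.
Insert 305: h=2, h2=6, slot 2 occupied → index 8.
Insert 613: h=2, h2=4, slot 2 occupied → index 6.
Table: [-, -, 756, -, 144, 575, 613, -, 305, 528, -]

305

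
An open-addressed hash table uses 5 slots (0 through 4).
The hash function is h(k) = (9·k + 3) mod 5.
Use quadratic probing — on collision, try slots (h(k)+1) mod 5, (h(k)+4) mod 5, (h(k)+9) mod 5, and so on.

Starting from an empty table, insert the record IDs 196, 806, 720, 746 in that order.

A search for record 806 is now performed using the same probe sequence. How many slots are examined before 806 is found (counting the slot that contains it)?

2

196: h=2 → slot 2
806: h=2, probe 2,3 → slot 3
720: h=3, probe 3,4 → slot 4
746: h=2, probe 2,3,1 → slot 1
Table: [_, 746, 196, 806, 720]
Lookup 806: h=2, probe 2,3 → found at 3.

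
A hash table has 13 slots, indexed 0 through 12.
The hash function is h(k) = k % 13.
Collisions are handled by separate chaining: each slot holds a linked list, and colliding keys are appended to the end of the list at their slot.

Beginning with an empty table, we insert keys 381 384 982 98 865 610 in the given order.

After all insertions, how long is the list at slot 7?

4

Insert 381: h=4, bucket 4 empty -> new chain.
Insert 384: h=7, bucket 7 empty -> new chain.
Insert 982: h=7, bucket 7 nonempty -> append to chain.
Insert 98: h=7, bucket 7 nonempty -> append to chain.
Insert 865: h=7, bucket 7 nonempty -> append to chain.
Insert 610: h=12, bucket 12 empty -> new chain.
Final buckets:
0: —
1: —
2: —
3: —
4: 381
5: —
6: —
7: 384 -> 982 -> 98 -> 865
8: —
9: —
10: —
11: —
12: 610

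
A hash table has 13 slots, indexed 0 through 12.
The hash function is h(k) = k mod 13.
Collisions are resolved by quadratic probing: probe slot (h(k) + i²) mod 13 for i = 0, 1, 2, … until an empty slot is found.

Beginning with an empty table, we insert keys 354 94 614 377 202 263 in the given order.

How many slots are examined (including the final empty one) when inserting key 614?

Insert 354: h=3, slot 3 empty → index 3.
Insert 94: h=3, slot 3 occupied → index 4.
Insert 614: h=3, slots 3,4 occupied → index 7.
Insert 377: h=0, slot 0 empty → index 0.
Insert 202: h=7, slot 7 occupied → index 8.
Insert 263: h=3, slots 3,4,7 occupied → index 12.
Table: [377, ∅, ∅, 354, 94, ∅, ∅, 614, 202, ∅, ∅, ∅, 263]

3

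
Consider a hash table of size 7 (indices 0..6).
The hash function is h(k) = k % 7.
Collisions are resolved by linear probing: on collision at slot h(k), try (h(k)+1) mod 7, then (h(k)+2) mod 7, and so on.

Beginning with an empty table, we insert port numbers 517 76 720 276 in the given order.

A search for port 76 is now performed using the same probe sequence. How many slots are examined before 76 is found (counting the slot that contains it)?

2

517: h=6 => slot 6
76: h=6, probe 6,0 => slot 0
720: h=6, probe 6,0,1 => slot 1
276: h=3 => slot 3
Table: [76, 720, ., 276, ., ., 517]
Lookup 76: h=6, probe 6,0 → found at 0.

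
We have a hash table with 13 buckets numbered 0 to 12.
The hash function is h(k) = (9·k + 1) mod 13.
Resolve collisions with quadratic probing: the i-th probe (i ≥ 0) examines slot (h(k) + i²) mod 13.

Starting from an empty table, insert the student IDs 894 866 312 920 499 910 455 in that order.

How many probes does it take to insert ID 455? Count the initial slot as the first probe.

3

894 hashes to 0; slot 0 is free => place at 0.
866 hashes to 8; slot 8 is free => place at 8.
312 hashes to 1; slot 1 is free => place at 1.
920 hashes to 0; 0,1 taken => place at 4.
499 hashes to 7; slot 7 is free => place at 7.
910 hashes to 1; 1 taken => place at 2.
455 hashes to 1; 1,2 taken => place at 5.
Table: [894, 312, 910, ., 920, 455, ., 499, 866, ., ., ., .]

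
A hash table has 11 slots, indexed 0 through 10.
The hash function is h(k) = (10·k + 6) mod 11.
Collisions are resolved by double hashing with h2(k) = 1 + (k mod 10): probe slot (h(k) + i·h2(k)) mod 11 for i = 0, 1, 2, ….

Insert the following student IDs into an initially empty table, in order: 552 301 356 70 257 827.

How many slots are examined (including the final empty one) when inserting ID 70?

2

Insert 552: h=4, slot 4 empty => index 4.
Insert 301: h=2, slot 2 empty => index 2.
Insert 356: h=2, h2=7, slot 2 occupied => index 9.
Insert 70: h=2, h2=1, slot 2 occupied => index 3.
Insert 257: h=2, h2=8, slot 2 occupied => index 10.
Insert 827: h=4, h2=8, slot 4 occupied => index 1.
Table: [∅, 827, 301, 70, 552, ∅, ∅, ∅, ∅, 356, 257]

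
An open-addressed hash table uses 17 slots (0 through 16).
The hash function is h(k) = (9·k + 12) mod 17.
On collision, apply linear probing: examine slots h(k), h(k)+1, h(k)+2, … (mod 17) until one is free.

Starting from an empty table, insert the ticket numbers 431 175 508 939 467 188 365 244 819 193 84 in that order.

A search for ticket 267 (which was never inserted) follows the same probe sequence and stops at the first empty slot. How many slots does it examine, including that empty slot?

431 hashes to 15; slot 15 is free → place at 15.
175 hashes to 6; slot 6 is free → place at 6.
508 hashes to 11; slot 11 is free → place at 11.
939 hashes to 14; slot 14 is free → place at 14.
467 hashes to 16; slot 16 is free → place at 16.
188 hashes to 4; slot 4 is free → place at 4.
365 hashes to 16; 16 taken → place at 0.
244 hashes to 15; 15,16,0 taken → place at 1.
819 hashes to 5; slot 5 is free → place at 5.
193 hashes to 15; 15,16,0,1 taken → place at 2.
84 hashes to 3; slot 3 is free → place at 3.
Table: [365, 244, 193, 84, 188, 819, 175, ∅, ∅, ∅, ∅, 508, ∅, ∅, 939, 431, 467]
Lookup 267: h=1, probe 1,2,3,4,5,6,7 → slot 7 empty, not found.

7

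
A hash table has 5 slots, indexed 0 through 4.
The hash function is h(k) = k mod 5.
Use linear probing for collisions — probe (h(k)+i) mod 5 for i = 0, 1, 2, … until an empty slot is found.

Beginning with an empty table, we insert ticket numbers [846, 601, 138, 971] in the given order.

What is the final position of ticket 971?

4

846: h=1 → slot 1
601: h=1, probe 1,2 → slot 2
138: h=3 → slot 3
971: h=1, probe 1,2,3,4 → slot 4
Table: [., 846, 601, 138, 971]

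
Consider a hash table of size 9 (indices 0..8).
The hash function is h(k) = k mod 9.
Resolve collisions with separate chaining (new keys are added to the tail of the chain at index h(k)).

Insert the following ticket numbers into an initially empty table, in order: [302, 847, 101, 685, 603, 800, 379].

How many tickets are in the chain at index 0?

1

302 -> bucket 5
847 -> bucket 1
101 -> bucket 2
685 -> bucket 1 (collision)
603 -> bucket 0
800 -> bucket 8
379 -> bucket 1 (collision)
Final buckets:
0: 603
1: 847 -> 685 -> 379
2: 101
3: —
4: —
5: 302
6: —
7: —
8: 800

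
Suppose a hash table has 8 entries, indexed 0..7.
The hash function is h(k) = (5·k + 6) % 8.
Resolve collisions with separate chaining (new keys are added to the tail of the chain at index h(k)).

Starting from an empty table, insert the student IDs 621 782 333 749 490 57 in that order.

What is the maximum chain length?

3

Insert 621: h=7, bucket 7 empty → new chain.
Insert 782: h=4, bucket 4 empty → new chain.
Insert 333: h=7, bucket 7 nonempty → append to chain.
Insert 749: h=7, bucket 7 nonempty → append to chain.
Insert 490: h=0, bucket 0 empty → new chain.
Insert 57: h=3, bucket 3 empty → new chain.
Final buckets:
0: 490
1: —
2: —
3: 57
4: 782
5: —
6: —
7: 621 -> 333 -> 749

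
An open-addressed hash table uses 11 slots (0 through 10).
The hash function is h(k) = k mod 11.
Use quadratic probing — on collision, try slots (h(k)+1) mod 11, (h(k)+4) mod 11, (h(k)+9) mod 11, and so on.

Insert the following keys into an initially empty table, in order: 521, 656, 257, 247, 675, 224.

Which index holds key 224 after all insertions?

2

Insert 521: h=4, slot 4 empty → index 4.
Insert 656: h=7, slot 7 empty → index 7.
Insert 257: h=4, slot 4 occupied → index 5.
Insert 247: h=5, slot 5 occupied → index 6.
Insert 675: h=4, slots 4,5 occupied → index 8.
Insert 224: h=4, slots 4,5,8 occupied → index 2.
Table: [∅, ∅, 224, ∅, 521, 257, 247, 656, 675, ∅, ∅]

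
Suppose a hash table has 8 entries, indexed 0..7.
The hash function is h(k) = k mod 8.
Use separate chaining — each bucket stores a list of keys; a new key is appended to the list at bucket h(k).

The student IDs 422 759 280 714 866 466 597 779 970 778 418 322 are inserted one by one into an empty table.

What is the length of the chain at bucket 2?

Insert 422: h=6, bucket 6 empty -> new chain.
Insert 759: h=7, bucket 7 empty -> new chain.
Insert 280: h=0, bucket 0 empty -> new chain.
Insert 714: h=2, bucket 2 empty -> new chain.
Insert 866: h=2, bucket 2 nonempty -> append to chain.
Insert 466: h=2, bucket 2 nonempty -> append to chain.
Insert 597: h=5, bucket 5 empty -> new chain.
Insert 779: h=3, bucket 3 empty -> new chain.
Insert 970: h=2, bucket 2 nonempty -> append to chain.
Insert 778: h=2, bucket 2 nonempty -> append to chain.
Insert 418: h=2, bucket 2 nonempty -> append to chain.
Insert 322: h=2, bucket 2 nonempty -> append to chain.
Final buckets:
0: 280
1: ∅
2: 714 -> 866 -> 466 -> 970 -> 778 -> 418 -> 322
3: 779
4: ∅
5: 597
6: 422
7: 759

7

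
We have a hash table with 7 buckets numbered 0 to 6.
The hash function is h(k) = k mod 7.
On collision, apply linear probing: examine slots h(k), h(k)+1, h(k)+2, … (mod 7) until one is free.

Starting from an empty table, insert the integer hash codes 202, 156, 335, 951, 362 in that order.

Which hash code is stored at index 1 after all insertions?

951

202 hashes to 6; slot 6 is free -> place at 6.
156 hashes to 2; slot 2 is free -> place at 2.
335 hashes to 6; 6 taken -> place at 0.
951 hashes to 6; 6,0 taken -> place at 1.
362 hashes to 5; slot 5 is free -> place at 5.
Table: [335, 951, 156, —, —, 362, 202]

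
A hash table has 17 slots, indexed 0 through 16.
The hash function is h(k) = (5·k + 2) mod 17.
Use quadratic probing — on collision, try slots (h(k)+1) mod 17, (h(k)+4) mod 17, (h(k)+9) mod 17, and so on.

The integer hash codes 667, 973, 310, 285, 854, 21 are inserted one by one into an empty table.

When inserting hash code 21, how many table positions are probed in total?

667 hashes to 5; slot 5 is free -> place at 5.
973 hashes to 5; 5 taken -> place at 6.
310 hashes to 5; 5,6 taken -> place at 9.
285 hashes to 16; slot 16 is free -> place at 16.
854 hashes to 5; 5,6,9 taken -> place at 14.
21 hashes to 5; 5,6,9,14 taken -> place at 4.
Table: [—, —, —, —, 21, 667, 973, —, —, 310, —, —, —, —, 854, —, 285]

5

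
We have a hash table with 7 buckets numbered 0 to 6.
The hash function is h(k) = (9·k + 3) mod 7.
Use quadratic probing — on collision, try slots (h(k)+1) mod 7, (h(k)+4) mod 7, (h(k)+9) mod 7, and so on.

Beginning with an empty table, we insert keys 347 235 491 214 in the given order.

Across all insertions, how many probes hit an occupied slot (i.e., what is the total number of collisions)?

4

347: h=4 -> slot 4
235: h=4, probe 4,5 -> slot 5
491: h=5, probe 5,6 -> slot 6
214: h=4, probe 4,5,1 -> slot 1
Table: [∅, 214, ∅, ∅, 347, 235, 491]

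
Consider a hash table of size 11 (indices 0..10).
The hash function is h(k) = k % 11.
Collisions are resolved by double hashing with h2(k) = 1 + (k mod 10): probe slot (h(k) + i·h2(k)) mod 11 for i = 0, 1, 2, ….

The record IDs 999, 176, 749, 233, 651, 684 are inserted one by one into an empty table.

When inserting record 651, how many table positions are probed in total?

2

999: h=9 → slot 9
176: h=0 → slot 0
749: h=1 → slot 1
233: h=2 → slot 2
651: h=2, h2=2, probe 2,4 → slot 4
684: h=2, h2=5, probe 2,7 → slot 7
Table: [176, 749, 233, ∅, 651, ∅, ∅, 684, ∅, 999, ∅]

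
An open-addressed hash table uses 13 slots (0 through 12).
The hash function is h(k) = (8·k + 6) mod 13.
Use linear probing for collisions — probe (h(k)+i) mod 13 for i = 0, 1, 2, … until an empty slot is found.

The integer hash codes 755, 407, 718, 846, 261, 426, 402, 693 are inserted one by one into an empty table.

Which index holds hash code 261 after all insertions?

3

755 hashes to 1; slot 1 is free -> place at 1.
407 hashes to 12; slot 12 is free -> place at 12.
718 hashes to 4; slot 4 is free -> place at 4.
846 hashes to 1; 1 taken -> place at 2.
261 hashes to 1; 1,2 taken -> place at 3.
426 hashes to 8; slot 8 is free -> place at 8.
402 hashes to 11; slot 11 is free -> place at 11.
693 hashes to 12; 12 taken -> place at 0.
Table: [693, 755, 846, 261, 718, —, —, —, 426, —, —, 402, 407]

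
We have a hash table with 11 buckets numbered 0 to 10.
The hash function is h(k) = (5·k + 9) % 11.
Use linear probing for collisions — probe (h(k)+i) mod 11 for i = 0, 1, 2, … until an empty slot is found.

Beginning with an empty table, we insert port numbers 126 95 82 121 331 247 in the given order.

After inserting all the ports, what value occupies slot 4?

247

Insert 126: h=1, slot 1 empty -> index 1.
Insert 95: h=0, slot 0 empty -> index 0.
Insert 82: h=1, slot 1 occupied -> index 2.
Insert 121: h=9, slot 9 empty -> index 9.
Insert 331: h=3, slot 3 empty -> index 3.
Insert 247: h=1, slots 1,2,3 occupied -> index 4.
Table: [95, 126, 82, 331, 247, ∅, ∅, ∅, ∅, 121, ∅]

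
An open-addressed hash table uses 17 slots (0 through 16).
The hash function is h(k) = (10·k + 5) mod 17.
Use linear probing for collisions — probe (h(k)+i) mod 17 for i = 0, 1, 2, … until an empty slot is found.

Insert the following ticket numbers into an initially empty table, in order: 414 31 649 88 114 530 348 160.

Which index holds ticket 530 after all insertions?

3

Insert 414: h=14, slot 14 empty => index 14.
Insert 31: h=9, slot 9 empty => index 9.
Insert 649: h=1, slot 1 empty => index 1.
Insert 88: h=1, slot 1 occupied => index 2.
Insert 114: h=6, slot 6 empty => index 6.
Insert 530: h=1, slots 1,2 occupied => index 3.
Insert 348: h=0, slot 0 empty => index 0.
Insert 160: h=7, slot 7 empty => index 7.
Table: [348, 649, 88, 530, _, _, 114, 160, _, 31, _, _, _, _, 414, _, _]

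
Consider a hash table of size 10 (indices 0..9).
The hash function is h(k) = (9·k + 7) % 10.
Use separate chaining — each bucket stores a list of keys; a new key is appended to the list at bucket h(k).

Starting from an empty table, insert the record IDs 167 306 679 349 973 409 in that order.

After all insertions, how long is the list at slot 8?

167 -> bucket 0
306 -> bucket 1
679 -> bucket 8
349 -> bucket 8 (collision)
973 -> bucket 4
409 -> bucket 8 (collision)
Final buckets:
0: 167
1: 306
2: -
3: -
4: 973
5: -
6: -
7: -
8: 679 -> 349 -> 409
9: -

3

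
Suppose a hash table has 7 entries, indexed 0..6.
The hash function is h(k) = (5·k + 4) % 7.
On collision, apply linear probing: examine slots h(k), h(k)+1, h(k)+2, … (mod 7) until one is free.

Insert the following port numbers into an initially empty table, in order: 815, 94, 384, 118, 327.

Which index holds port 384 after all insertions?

0

Insert 815: h=5, slot 5 empty → index 5.
Insert 94: h=5, slot 5 occupied → index 6.
Insert 384: h=6, slot 6 occupied → index 0.
Insert 118: h=6, slots 6,0 occupied → index 1.
Insert 327: h=1, slot 1 occupied → index 2.
Table: [384, 118, 327, -, -, 815, 94]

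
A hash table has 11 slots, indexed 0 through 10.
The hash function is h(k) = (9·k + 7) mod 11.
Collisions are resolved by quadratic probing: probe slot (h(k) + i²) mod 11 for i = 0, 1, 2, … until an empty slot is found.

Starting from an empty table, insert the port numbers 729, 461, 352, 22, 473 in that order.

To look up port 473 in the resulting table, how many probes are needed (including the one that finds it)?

729: h=1 => slot 1
461: h=9 => slot 9
352: h=7 => slot 7
22: h=7, probe 7,8 => slot 8
473: h=7, probe 7,8,0 => slot 0
Table: [473, 729, ., ., ., ., ., 352, 22, 461, .]
Lookup 473: h=7, probe 7,8,0 → found at 0.

3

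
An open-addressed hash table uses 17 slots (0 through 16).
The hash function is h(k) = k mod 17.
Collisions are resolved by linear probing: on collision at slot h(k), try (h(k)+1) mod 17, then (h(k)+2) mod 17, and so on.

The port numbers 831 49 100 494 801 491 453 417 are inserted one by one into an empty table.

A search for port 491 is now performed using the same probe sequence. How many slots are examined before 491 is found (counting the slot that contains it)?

831: h=15 → slot 15
49: h=15, probe 15,16 → slot 16
100: h=15, probe 15,16,0 → slot 0
494: h=1 → slot 1
801: h=2 → slot 2
491: h=15, probe 15,16,0,1,2,3 → slot 3
453: h=11 → slot 11
417: h=9 → slot 9
Table: [100, 494, 801, 491, -, -, -, -, -, 417, -, 453, -, -, -, 831, 49]
Lookup 491: h=15, probe 15,16,0,1,2,3 → found at 3.

6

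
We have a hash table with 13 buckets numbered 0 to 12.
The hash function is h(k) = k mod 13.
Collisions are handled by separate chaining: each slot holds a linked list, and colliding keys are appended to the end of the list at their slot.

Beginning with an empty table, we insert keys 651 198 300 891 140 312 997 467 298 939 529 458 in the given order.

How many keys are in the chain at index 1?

2

Insert 651: h=1, bucket 1 empty → new chain.
Insert 198: h=3, bucket 3 empty → new chain.
Insert 300: h=1, bucket 1 nonempty → append to chain.
Insert 891: h=7, bucket 7 empty → new chain.
Insert 140: h=10, bucket 10 empty → new chain.
Insert 312: h=0, bucket 0 empty → new chain.
Insert 997: h=9, bucket 9 empty → new chain.
Insert 467: h=12, bucket 12 empty → new chain.
Insert 298: h=12, bucket 12 nonempty → append to chain.
Insert 939: h=3, bucket 3 nonempty → append to chain.
Insert 529: h=9, bucket 9 nonempty → append to chain.
Insert 458: h=3, bucket 3 nonempty → append to chain.
Final buckets:
0: 312
1: 651 -> 300
2: -
3: 198 -> 939 -> 458
4: -
5: -
6: -
7: 891
8: -
9: 997 -> 529
10: 140
11: -
12: 467 -> 298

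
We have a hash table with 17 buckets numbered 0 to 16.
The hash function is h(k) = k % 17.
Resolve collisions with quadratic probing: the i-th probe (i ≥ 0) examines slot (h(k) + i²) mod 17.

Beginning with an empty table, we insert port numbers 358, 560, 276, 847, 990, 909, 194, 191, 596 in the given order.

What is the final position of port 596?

358: h=1 => slot 1
560: h=16 => slot 16
276: h=4 => slot 4
847: h=14 => slot 14
990: h=4, probe 4,5 => slot 5
909: h=8 => slot 8
194: h=7 => slot 7
191: h=4, probe 4,5,8,13 => slot 13
596: h=1, probe 1,2 => slot 2
Table: [∅, 358, 596, ∅, 276, 990, ∅, 194, 909, ∅, ∅, ∅, ∅, 191, 847, ∅, 560]

2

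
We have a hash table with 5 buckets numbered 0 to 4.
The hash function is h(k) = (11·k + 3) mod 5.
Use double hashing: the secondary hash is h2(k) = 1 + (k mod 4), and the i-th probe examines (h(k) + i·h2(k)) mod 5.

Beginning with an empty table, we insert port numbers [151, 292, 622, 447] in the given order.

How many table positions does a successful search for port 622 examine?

151 hashes to 4; slot 4 is free → place at 4.
292 hashes to 0; slot 0 is free → place at 0.
622 hashes to 0, h2=3; 0 taken → place at 3.
447 hashes to 0, h2=4; 0,4,3 taken → place at 2.
Table: [292, —, 447, 622, 151]
Lookup 622: h=0, h2=3, probe 0,3 → found at 3.

2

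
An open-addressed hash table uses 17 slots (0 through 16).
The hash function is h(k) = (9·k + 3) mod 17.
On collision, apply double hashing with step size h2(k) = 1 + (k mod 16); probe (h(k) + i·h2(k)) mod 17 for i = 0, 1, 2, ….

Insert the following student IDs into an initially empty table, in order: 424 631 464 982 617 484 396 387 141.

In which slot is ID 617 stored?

424 hashes to 11; slot 11 is free -> place at 11.
631 hashes to 4; slot 4 is free -> place at 4.
464 hashes to 14; slot 14 is free -> place at 14.
982 hashes to 1; slot 1 is free -> place at 1.
617 hashes to 14, h2=10; 14 taken -> place at 7.
484 hashes to 7, h2=5; 7 taken -> place at 12.
396 hashes to 14, h2=13; 14 taken -> place at 10.
387 hashes to 1, h2=4; 1 taken -> place at 5.
141 hashes to 14, h2=14; 14,11 taken -> place at 8.
Table: [_, 982, _, _, 631, 387, _, 617, 141, _, 396, 424, 484, _, 464, _, _]

7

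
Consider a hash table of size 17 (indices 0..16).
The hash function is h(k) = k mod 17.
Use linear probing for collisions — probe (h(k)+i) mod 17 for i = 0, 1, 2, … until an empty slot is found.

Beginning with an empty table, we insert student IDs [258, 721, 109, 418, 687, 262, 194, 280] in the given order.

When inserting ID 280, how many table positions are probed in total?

6

258: h=3 → slot 3
721: h=7 → slot 7
109: h=7, probe 7,8 → slot 8
418: h=10 → slot 10
687: h=7, probe 7,8,9 → slot 9
262: h=7, probe 7,8,9,10,11 → slot 11
194: h=7, probe 7,8,9,10,11,12 → slot 12
280: h=8, probe 8,9,10,11,12,13 → slot 13
Table: [., ., ., 258, ., ., ., 721, 109, 687, 418, 262, 194, 280, ., ., .]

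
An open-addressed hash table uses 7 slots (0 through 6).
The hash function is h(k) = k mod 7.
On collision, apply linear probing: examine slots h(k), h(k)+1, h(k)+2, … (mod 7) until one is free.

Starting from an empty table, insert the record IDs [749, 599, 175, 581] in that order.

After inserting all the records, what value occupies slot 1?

749 hashes to 0; slot 0 is free -> place at 0.
599 hashes to 4; slot 4 is free -> place at 4.
175 hashes to 0; 0 taken -> place at 1.
581 hashes to 0; 0,1 taken -> place at 2.
Table: [749, 175, 581, _, 599, _, _]

175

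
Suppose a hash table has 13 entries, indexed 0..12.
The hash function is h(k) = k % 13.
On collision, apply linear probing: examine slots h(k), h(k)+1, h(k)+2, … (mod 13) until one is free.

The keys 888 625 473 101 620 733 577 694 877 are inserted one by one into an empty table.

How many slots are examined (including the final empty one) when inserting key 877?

6

888 hashes to 4; slot 4 is free => place at 4.
625 hashes to 1; slot 1 is free => place at 1.
473 hashes to 5; slot 5 is free => place at 5.
101 hashes to 10; slot 10 is free => place at 10.
620 hashes to 9; slot 9 is free => place at 9.
733 hashes to 5; 5 taken => place at 6.
577 hashes to 5; 5,6 taken => place at 7.
694 hashes to 5; 5,6,7 taken => place at 8.
877 hashes to 6; 6,7,8,9,10 taken => place at 11.
Table: [-, 625, -, -, 888, 473, 733, 577, 694, 620, 101, 877, -]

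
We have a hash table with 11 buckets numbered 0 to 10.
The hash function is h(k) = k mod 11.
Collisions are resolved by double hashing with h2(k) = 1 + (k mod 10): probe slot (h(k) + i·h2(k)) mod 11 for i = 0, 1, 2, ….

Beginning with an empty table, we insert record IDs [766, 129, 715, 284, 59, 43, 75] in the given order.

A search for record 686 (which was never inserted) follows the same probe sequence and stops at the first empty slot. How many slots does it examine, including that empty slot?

766: h=7 -> slot 7
129: h=8 -> slot 8
715: h=0 -> slot 0
284: h=9 -> slot 9
59: h=4 -> slot 4
43: h=10 -> slot 10
75: h=9, h2=6, probe 9,4,10,5 -> slot 5
Table: [715, _, _, _, 59, 75, _, 766, 129, 284, 43]
Lookup 686: h=4, h2=7, probe 4,0,7,3 → slot 3 empty, not found.

4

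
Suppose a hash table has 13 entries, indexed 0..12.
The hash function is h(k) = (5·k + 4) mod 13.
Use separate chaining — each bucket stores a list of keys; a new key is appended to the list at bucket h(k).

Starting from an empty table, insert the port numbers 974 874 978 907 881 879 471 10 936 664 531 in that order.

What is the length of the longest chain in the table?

974 -> bucket 12
874 -> bucket 6
978 -> bucket 6 (collision)
907 -> bucket 2
881 -> bucket 2 (collision)
879 -> bucket 5
471 -> bucket 6 (collision)
10 -> bucket 2 (collision)
936 -> bucket 4
664 -> bucket 9
531 -> bucket 7
Final buckets:
0: -
1: -
2: 907 -> 881 -> 10
3: -
4: 936
5: 879
6: 874 -> 978 -> 471
7: 531
8: -
9: 664
10: -
11: -
12: 974

3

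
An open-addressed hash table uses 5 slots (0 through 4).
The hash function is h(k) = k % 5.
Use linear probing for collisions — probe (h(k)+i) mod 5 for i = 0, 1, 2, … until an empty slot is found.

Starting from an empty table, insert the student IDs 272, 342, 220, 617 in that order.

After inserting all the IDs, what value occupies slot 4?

272 hashes to 2; slot 2 is free -> place at 2.
342 hashes to 2; 2 taken -> place at 3.
220 hashes to 0; slot 0 is free -> place at 0.
617 hashes to 2; 2,3 taken -> place at 4.
Table: [220, ∅, 272, 342, 617]

617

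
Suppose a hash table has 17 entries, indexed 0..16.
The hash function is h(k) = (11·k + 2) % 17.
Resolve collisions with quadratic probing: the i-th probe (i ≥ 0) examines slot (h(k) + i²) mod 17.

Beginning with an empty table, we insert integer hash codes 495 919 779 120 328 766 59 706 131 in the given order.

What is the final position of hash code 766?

495 hashes to 7; slot 7 is free => place at 7.
919 hashes to 13; slot 13 is free => place at 13.
779 hashes to 3; slot 3 is free => place at 3.
120 hashes to 13; 13 taken => place at 14.
328 hashes to 6; slot 6 is free => place at 6.
766 hashes to 13; 13,14 taken => place at 0.
59 hashes to 5; slot 5 is free => place at 5.
706 hashes to 16; slot 16 is free => place at 16.
131 hashes to 15; slot 15 is free => place at 15.
Table: [766, ., ., 779, ., 59, 328, 495, ., ., ., ., ., 919, 120, 131, 706]

0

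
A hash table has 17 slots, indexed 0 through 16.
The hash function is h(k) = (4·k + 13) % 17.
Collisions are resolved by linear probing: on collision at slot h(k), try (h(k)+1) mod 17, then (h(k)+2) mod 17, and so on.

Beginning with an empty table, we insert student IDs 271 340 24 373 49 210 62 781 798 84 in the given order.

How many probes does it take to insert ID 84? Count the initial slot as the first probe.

271 hashes to 9; slot 9 is free → place at 9.
340 hashes to 13; slot 13 is free → place at 13.
24 hashes to 7; slot 7 is free → place at 7.
373 hashes to 9; 9 taken → place at 10.
49 hashes to 5; slot 5 is free → place at 5.
210 hashes to 3; slot 3 is free → place at 3.
62 hashes to 6; slot 6 is free → place at 6.
781 hashes to 9; 9,10 taken → place at 11.
798 hashes to 9; 9,10,11 taken → place at 12.
84 hashes to 9; 9,10,11,12,13 taken → place at 14.
Table: [-, -, -, 210, -, 49, 62, 24, -, 271, 373, 781, 798, 340, 84, -, -]

6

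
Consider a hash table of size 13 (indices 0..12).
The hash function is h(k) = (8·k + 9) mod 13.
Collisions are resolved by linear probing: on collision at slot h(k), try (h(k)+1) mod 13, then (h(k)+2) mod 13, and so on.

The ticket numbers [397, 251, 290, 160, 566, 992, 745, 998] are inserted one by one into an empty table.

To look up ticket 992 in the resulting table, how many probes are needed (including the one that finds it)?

397: h=0 → slot 0
251: h=2 → slot 2
290: h=2, probe 2,3 → slot 3
160: h=2, probe 2,3,4 → slot 4
566: h=0, probe 0,1 → slot 1
992: h=2, probe 2,3,4,5 → slot 5
745: h=2, probe 2,3,4,5,6 → slot 6
998: h=11 → slot 11
Table: [397, 566, 251, 290, 160, 992, 745, ., ., ., ., 998, .]
Lookup 992: h=2, probe 2,3,4,5 → found at 5.

4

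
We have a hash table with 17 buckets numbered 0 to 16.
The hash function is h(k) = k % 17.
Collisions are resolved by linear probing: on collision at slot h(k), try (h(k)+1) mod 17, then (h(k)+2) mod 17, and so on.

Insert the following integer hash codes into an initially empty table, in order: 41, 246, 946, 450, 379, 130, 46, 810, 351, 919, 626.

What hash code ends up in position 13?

41 hashes to 7; slot 7 is free => place at 7.
246 hashes to 8; slot 8 is free => place at 8.
946 hashes to 11; slot 11 is free => place at 11.
450 hashes to 8; 8 taken => place at 9.
379 hashes to 5; slot 5 is free => place at 5.
130 hashes to 11; 11 taken => place at 12.
46 hashes to 12; 12 taken => place at 13.
810 hashes to 11; 11,12,13 taken => place at 14.
351 hashes to 11; 11,12,13,14 taken => place at 15.
919 hashes to 1; slot 1 is free => place at 1.
626 hashes to 14; 14,15 taken => place at 16.
Table: [—, 919, —, —, —, 379, —, 41, 246, 450, —, 946, 130, 46, 810, 351, 626]

46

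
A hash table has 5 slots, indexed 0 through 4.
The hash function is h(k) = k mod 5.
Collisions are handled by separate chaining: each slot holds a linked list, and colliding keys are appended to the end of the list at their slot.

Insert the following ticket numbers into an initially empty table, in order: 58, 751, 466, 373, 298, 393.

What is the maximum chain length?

58 → bucket 3
751 → bucket 1
466 → bucket 1 (collision)
373 → bucket 3 (collision)
298 → bucket 3 (collision)
393 → bucket 3 (collision)
Final buckets:
0: -
1: 751 -> 466
2: -
3: 58 -> 373 -> 298 -> 393
4: -

4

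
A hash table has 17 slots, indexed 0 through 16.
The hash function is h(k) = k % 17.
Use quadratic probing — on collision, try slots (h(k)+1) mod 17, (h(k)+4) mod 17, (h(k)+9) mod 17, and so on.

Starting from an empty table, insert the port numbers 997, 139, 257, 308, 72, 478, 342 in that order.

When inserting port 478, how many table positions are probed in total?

5

997 hashes to 11; slot 11 is free → place at 11.
139 hashes to 3; slot 3 is free → place at 3.
257 hashes to 2; slot 2 is free → place at 2.
308 hashes to 2; 2,3 taken → place at 6.
72 hashes to 4; slot 4 is free → place at 4.
478 hashes to 2; 2,3,6,11 taken → place at 1.
342 hashes to 2; 2,3,6,11,1 taken → place at 10.
Table: [_, 478, 257, 139, 72, _, 308, _, _, _, 342, 997, _, _, _, _, _]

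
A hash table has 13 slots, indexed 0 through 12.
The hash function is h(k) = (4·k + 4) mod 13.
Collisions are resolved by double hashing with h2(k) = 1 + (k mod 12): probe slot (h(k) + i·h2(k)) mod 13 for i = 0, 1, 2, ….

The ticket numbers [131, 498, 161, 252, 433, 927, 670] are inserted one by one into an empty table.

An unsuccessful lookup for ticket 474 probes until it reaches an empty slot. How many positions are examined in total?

3

131 hashes to 8; slot 8 is free → place at 8.
498 hashes to 7; slot 7 is free → place at 7.
161 hashes to 11; slot 11 is free → place at 11.
252 hashes to 11, h2=1; 11 taken → place at 12.
433 hashes to 7, h2=2; 7 taken → place at 9.
927 hashes to 7, h2=4; 7,11 taken → place at 2.
670 hashes to 6; slot 6 is free → place at 6.
Table: [., ., 927, ., ., ., 670, 498, 131, 433, ., 161, 252]
Lookup 474: h=2, h2=7, probe 2,9,3 → slot 3 empty, not found.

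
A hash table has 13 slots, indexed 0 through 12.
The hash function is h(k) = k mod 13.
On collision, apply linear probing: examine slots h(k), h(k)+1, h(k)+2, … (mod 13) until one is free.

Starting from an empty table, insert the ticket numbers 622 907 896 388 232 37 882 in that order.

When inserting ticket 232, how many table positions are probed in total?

622: h=11 => slot 11
907: h=10 => slot 10
896: h=12 => slot 12
388: h=11, probe 11,12,0 => slot 0
232: h=11, probe 11,12,0,1 => slot 1
37: h=11, probe 11,12,0,1,2 => slot 2
882: h=11, probe 11,12,0,1,2,3 => slot 3
Table: [388, 232, 37, 882, ., ., ., ., ., ., 907, 622, 896]

4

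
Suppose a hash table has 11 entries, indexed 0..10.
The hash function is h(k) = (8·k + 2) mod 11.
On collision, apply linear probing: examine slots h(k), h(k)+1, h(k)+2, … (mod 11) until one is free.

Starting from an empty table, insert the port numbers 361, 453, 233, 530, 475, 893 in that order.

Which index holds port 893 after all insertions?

1

Insert 361: h=8, slot 8 empty => index 8.
Insert 453: h=7, slot 7 empty => index 7.
Insert 233: h=7, slots 7,8 occupied => index 9.
Insert 530: h=7, slots 7,8,9 occupied => index 10.
Insert 475: h=7, slots 7,8,9,10 occupied => index 0.
Insert 893: h=7, slots 7,8,9,10,0 occupied => index 1.
Table: [475, 893, —, —, —, —, —, 453, 361, 233, 530]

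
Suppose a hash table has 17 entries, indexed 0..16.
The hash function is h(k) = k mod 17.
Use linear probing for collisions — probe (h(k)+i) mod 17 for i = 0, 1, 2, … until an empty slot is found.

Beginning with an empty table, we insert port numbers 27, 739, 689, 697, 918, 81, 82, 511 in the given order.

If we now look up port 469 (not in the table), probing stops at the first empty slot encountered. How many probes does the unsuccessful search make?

2

27: h=10 => slot 10
739: h=8 => slot 8
689: h=9 => slot 9
697: h=0 => slot 0
918: h=0, probe 0,1 => slot 1
81: h=13 => slot 13
82: h=14 => slot 14
511: h=1, probe 1,2 => slot 2
Table: [697, 918, 511, -, -, -, -, -, 739, 689, 27, -, -, 81, 82, -, -]
Lookup 469: h=10, probe 10,11 → slot 11 empty, not found.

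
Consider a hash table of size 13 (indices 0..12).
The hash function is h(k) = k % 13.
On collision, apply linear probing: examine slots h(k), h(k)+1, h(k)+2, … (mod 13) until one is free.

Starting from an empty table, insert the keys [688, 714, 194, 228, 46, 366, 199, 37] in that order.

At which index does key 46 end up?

8

688 hashes to 12; slot 12 is free → place at 12.
714 hashes to 12; 12 taken → place at 0.
194 hashes to 12; 12,0 taken → place at 1.
228 hashes to 7; slot 7 is free → place at 7.
46 hashes to 7; 7 taken → place at 8.
366 hashes to 2; slot 2 is free → place at 2.
199 hashes to 4; slot 4 is free → place at 4.
37 hashes to 11; slot 11 is free → place at 11.
Table: [714, 194, 366, ∅, 199, ∅, ∅, 228, 46, ∅, ∅, 37, 688]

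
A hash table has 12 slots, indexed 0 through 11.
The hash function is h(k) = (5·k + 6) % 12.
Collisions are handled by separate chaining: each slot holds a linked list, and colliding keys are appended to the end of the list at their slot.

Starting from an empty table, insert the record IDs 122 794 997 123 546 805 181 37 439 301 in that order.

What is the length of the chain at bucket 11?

5

122 -> bucket 4
794 -> bucket 4 (collision)
997 -> bucket 11
123 -> bucket 9
546 -> bucket 0
805 -> bucket 11 (collision)
181 -> bucket 11 (collision)
37 -> bucket 11 (collision)
439 -> bucket 5
301 -> bucket 11 (collision)
Final buckets:
0: 546
1: -
2: -
3: -
4: 122 -> 794
5: 439
6: -
7: -
8: -
9: 123
10: -
11: 997 -> 805 -> 181 -> 37 -> 301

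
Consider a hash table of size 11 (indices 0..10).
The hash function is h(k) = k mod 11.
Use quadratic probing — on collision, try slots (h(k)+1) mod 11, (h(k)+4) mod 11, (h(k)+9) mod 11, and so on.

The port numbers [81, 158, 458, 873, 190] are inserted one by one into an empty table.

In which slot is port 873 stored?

8

81 hashes to 4; slot 4 is free -> place at 4.
158 hashes to 4; 4 taken -> place at 5.
458 hashes to 7; slot 7 is free -> place at 7.
873 hashes to 4; 4,5 taken -> place at 8.
190 hashes to 3; slot 3 is free -> place at 3.
Table: [_, _, _, 190, 81, 158, _, 458, 873, _, _]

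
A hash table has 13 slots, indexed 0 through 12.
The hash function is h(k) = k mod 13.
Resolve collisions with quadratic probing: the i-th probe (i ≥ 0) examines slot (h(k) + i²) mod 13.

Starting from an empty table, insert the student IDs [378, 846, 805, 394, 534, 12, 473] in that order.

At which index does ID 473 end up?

6

Insert 378: h=1, slot 1 empty -> index 1.
Insert 846: h=1, slot 1 occupied -> index 2.
Insert 805: h=12, slot 12 empty -> index 12.
Insert 394: h=4, slot 4 empty -> index 4.
Insert 534: h=1, slots 1,2 occupied -> index 5.
Insert 12: h=12, slot 12 occupied -> index 0.
Insert 473: h=5, slot 5 occupied -> index 6.
Table: [12, 378, 846, ., 394, 534, 473, ., ., ., ., ., 805]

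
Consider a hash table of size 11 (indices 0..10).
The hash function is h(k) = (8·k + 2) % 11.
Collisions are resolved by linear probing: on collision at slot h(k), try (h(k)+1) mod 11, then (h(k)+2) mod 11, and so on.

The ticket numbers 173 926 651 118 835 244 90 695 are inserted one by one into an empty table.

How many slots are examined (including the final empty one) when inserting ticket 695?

Insert 173: h=0, slot 0 empty → index 0.
Insert 926: h=7, slot 7 empty → index 7.
Insert 651: h=7, slot 7 occupied → index 8.
Insert 118: h=0, slot 0 occupied → index 1.
Insert 835: h=5, slot 5 empty → index 5.
Insert 244: h=7, slots 7,8 occupied → index 9.
Insert 90: h=7, slots 7,8,9 occupied → index 10.
Insert 695: h=7, slots 7,8,9,10,0,1 occupied → index 2.
Table: [173, 118, 695, -, -, 835, -, 926, 651, 244, 90]

7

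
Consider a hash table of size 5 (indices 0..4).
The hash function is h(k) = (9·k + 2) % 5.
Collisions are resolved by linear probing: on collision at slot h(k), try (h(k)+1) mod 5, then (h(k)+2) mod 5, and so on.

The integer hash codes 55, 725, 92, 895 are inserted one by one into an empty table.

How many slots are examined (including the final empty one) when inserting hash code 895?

55 hashes to 2; slot 2 is free -> place at 2.
725 hashes to 2; 2 taken -> place at 3.
92 hashes to 0; slot 0 is free -> place at 0.
895 hashes to 2; 2,3 taken -> place at 4.
Table: [92, —, 55, 725, 895]

3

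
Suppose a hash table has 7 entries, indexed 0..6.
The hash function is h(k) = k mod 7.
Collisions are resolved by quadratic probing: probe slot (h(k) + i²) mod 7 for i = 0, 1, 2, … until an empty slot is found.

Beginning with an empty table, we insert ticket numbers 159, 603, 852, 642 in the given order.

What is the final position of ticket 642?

159: h=5 => slot 5
603: h=1 => slot 1
852: h=5, probe 5,6 => slot 6
642: h=5, probe 5,6,2 => slot 2
Table: [-, 603, 642, -, -, 159, 852]

2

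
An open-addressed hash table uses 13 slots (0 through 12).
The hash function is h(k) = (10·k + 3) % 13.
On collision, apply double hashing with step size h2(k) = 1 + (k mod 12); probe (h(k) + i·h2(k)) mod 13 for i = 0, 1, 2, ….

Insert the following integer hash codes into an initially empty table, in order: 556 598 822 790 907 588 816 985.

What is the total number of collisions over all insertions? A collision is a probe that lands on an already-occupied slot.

6

Insert 556: h=12, slot 12 empty -> index 12.
Insert 598: h=3, slot 3 empty -> index 3.
Insert 822: h=7, slot 7 empty -> index 7.
Insert 790: h=12, h2=11, slot 12 occupied -> index 10.
Insert 907: h=12, h2=8, slots 12,7 occupied -> index 2.
Insert 588: h=7, h2=1, slot 7 occupied -> index 8.
Insert 816: h=12, h2=1, slot 12 occupied -> index 0.
Insert 985: h=12, h2=2, slot 12 occupied -> index 1.
Table: [816, 985, 907, 598, _, _, _, 822, 588, _, 790, _, 556]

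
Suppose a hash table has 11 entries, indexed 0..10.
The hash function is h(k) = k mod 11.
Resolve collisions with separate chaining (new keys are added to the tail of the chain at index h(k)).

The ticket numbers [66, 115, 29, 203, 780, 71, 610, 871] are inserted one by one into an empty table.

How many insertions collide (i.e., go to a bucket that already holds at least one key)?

Insert 66: h=0, bucket 0 empty → new chain.
Insert 115: h=5, bucket 5 empty → new chain.
Insert 29: h=7, bucket 7 empty → new chain.
Insert 203: h=5, bucket 5 nonempty → append to chain.
Insert 780: h=10, bucket 10 empty → new chain.
Insert 71: h=5, bucket 5 nonempty → append to chain.
Insert 610: h=5, bucket 5 nonempty → append to chain.
Insert 871: h=2, bucket 2 empty → new chain.
Final buckets:
0: 66
1: -
2: 871
3: -
4: -
5: 115 -> 203 -> 71 -> 610
6: -
7: 29
8: -
9: -
10: 780

3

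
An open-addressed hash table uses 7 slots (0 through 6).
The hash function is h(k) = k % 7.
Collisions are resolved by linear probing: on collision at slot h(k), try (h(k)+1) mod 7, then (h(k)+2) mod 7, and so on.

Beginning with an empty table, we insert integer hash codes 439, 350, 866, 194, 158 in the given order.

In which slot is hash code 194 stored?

Insert 439: h=5, slot 5 empty => index 5.
Insert 350: h=0, slot 0 empty => index 0.
Insert 866: h=5, slot 5 occupied => index 6.
Insert 194: h=5, slots 5,6,0 occupied => index 1.
Insert 158: h=4, slot 4 empty => index 4.
Table: [350, 194, -, -, 158, 439, 866]

1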